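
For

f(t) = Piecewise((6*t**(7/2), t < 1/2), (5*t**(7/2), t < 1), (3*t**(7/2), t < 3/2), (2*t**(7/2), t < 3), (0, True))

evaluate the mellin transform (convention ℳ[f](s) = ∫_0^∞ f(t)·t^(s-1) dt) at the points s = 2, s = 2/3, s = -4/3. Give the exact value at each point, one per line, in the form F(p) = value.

f breaks at 1/2, 1, 3/2 into 4 integrals to sum
∫ over [0, 1/2) of 6*t**(7/2)·t^(s-1) joins the sum
on [1/2, 1): add ∫ 5*t**(7/2)·t^(s-1) dt
segment [1, 3/2) carries 3*t**(7/2); integrate it
over [3/2, 3), the kernel integral of 2*t**(7/2) enters the sum

F(2) = sqrt(2)/352 + 4/11 + 243*sqrt(6)/352 + 972*sqrt(3)/11
F(2/3) = 3*2**(5/6)/400 + 12/25 + 243*2**(5/6)*3**(1/6)/400 + 972*3**(1/6)/25
F(-4/3) = 3*2**(5/6)/52 + 12/13 + 27*2**(5/6)*3**(1/6)/52 + 108*3**(1/6)/13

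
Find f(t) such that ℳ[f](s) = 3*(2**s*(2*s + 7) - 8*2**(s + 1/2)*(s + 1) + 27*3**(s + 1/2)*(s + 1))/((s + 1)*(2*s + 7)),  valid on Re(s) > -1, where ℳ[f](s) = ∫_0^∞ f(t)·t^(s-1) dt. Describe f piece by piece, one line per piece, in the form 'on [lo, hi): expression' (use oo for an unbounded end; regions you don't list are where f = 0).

along the cuts 2, ℳ[f](s) splits into 2 integrals
segment 0 to 2 holds 3*t/2; add its integral
∫ 3*t**(7/2)/2·t^(s-1) over [2, 3)

on [0, 2): 3*t/2
on [2, 3): 3*t**(7/2)/2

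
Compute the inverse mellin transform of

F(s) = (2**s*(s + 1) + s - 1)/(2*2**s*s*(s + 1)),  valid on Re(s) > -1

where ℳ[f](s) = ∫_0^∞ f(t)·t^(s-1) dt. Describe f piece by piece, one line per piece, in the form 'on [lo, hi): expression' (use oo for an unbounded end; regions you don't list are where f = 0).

on [0, 1/2): 2*t
on [1/2, 1): 1/2

undo the common scale on t: t on [0, 1); 1/2 on [1, 2)
integrate the 2 segments split at 1/2, then add the results
segment 0 to 1/2 holds 2*t; add its integral
the [1/2, 1) slice contributes ∫ 1/2·t^(s-1) dt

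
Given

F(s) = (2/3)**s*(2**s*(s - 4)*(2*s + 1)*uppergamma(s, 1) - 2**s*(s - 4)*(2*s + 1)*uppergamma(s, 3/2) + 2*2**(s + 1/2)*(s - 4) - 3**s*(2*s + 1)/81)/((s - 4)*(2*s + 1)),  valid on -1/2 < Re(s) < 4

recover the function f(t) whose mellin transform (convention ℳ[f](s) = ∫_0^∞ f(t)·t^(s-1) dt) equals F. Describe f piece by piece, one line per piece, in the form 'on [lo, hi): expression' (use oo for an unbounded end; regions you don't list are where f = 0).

on [0, 4/3): sqrt(6)*sqrt(t)/2
on [4/3, 2): exp(-3*t/4)
on [2, oo): 16/(81*t**4)

undo the common scale on t: sqrt(t) on [0, 2); exp(-t/2) on [2, 3); t**(-4) on [3, ∞)
decompose at 4/3, 2; ℳ[f](s) sums the 3 pieces' integrals
segment 0 to 4/3 holds sqrt(6)*sqrt(t)/2; add its integral
segment 4/3 to 2 holds exp(-3*t/4); add its integral
∫ over [2, ∞) of 16/(81*t**4)·t^(s-1) joins the sum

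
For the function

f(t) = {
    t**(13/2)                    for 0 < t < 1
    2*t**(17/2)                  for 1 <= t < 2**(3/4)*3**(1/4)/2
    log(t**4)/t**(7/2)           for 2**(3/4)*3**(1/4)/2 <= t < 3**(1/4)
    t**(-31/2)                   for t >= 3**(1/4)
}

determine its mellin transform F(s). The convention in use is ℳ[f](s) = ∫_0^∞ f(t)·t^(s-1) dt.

2**(-s/4 - 1/8)*(324*2**(s/4 + 1/8)*(s/4 - 31/8)*(s/4 + 17/8)*(-s/2 + (s + 1/2)**2/16 + 3/4) - 324*2**(s/4 + 1/8)*(s/4 - 31/8)*(s/2 + 13/4)*(-s/2 + (s + 1/2)**2/16 + 3/4) - 27*3**(s/4 + 1/8)*(s/4 - 31/8)*(s/4 + 17/8)*(s/2 + 13/4)*(s + 1/2)*log(3) + 27*3**(s/4 + 1/8)*(s/4 - 31/8)*(s/4 + 17/8)*(s/2 + 13/4)*(s + 1/2)*log(2) - 108*3**(s/4 + 1/8)*(s/4 - 31/8)*(s/4 + 17/8)*(s/2 + 13/4)*log(2) + 108*3**(s/4 + 1/8)*(s/4 - 31/8)*(s/4 + 17/8)*(s/2 + 13/4) + 108*3**(s/4 + 1/8)*(s/4 - 31/8)*(s/4 + 17/8)*(s/2 + 13/4)*log(3) + 729*3**(s/4 + 1/8)*(s/4 - 31/8)*(s/2 + 13/4)*(-s/2 + (s + 1/2)**2/16 + 3/4) + 27*6**(s/4 + 1/8)*(s/4 - 31/8)*(s/4 + 17/8)*(s/2 + 13/4)*(s + 1/2)*log(3)/2 - 54*6**(s/4 + 1/8)*(s/4 - 31/8)*(s/4 + 17/8)*(s/2 + 13/4)*log(3) - 54*6**(s/4 + 1/8)*(s/4 - 31/8)*(s/4 + 17/8)*(s/2 + 13/4) - 2*6**(s/4 + 1/8)*(s/4 + 17/8)*(s/2 + 13/4)*(-s/2 + (s + 1/2)**2/16 + 3/4))/(648*(s/4 - 31/8)*(s/4 + 17/8)*(s/2 + 13/4)*(-s/2 + (s + 1/2)**2/16 + 3/4))
  -13/2 < Re(s) < 31/2

invert the shared t-power to get t**6 on [0, 1); 2*t**8 on [1, 2**(3/4)*3**(1/4)/2); log(t**4)/t**4 on [2**(3/4)*3**(1/4)/2, 3**(1/4)); …
invert the power substitution to get t**3 on [0, 1); 2*t**4 on [1, sqrt(6)/2); log(t**2)/t**2 on [sqrt(6)/2, sqrt(3)); …
the power substitution comes off first: t**(3/2) on [0, 1); 2*t**2 on [1, 3/2); log(t)/t on [3/2, 3); …
f breaks at 1, 2**(3/4)*3**(1/4)/2, 3**(1/4) into 4 integrals to sum
the [0, 1) slice contributes ∫ t**(13/2)·t^(s-1) dt
∫ 2*t**(17/2)·t^(s-1) over [1, 2**(3/4)*3**(1/4)/2)
for t in [2**(3/4)*3**(1/4)/2, 3**(1/4)): the term is ∫ log(t**4)/t**(7/2)·t^(s-1)
[3**(1/4), ∞) adds the kernel integral of t**(-31/2)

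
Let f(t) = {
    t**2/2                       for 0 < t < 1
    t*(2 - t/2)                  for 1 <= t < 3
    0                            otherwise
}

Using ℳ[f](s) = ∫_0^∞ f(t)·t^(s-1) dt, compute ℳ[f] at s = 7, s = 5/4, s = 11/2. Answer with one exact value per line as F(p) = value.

the shared t-power comes off first: t/2 on [0, 1); 2 - t/2 on [1, 3)
invert the common scale on t to get t on [0, 1/2); 2 - t on [1/2, 3/2)
summing 2 kernel integrals split by 1 yields ℳ[f](s)
[0, 1) adds the kernel integral of t**2/2
on [1, 3) integrate f = t*(2 - t/2) against the kernel

F(7) = 9839/18
F(5/4) = -68/117 + 50*3**(1/4)/13
F(11/2) = -34/195 + 5103*sqrt(3)/65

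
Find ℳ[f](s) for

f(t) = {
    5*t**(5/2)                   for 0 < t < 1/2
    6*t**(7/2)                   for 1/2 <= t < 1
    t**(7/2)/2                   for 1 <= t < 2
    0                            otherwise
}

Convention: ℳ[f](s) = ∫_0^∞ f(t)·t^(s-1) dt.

(2**(1/2 - s)*s + 5*2**(1/2 - s) + 5*2**(s + 7/2) + 2**(s + 9/2)*s + 22*s + 55)/(4*s**2 + 24*s + 35)
  Re(s) > -5/2

f breaks at 1/2, 1 into 3 integrals to sum
for t in [0, 1/2): the term is ∫ 5*t**(5/2)·t^(s-1)
segment [1/2, 1) carries 6*t**(7/2); integrate it
segment 1 to 2 holds t**(7/2)/2; add its integral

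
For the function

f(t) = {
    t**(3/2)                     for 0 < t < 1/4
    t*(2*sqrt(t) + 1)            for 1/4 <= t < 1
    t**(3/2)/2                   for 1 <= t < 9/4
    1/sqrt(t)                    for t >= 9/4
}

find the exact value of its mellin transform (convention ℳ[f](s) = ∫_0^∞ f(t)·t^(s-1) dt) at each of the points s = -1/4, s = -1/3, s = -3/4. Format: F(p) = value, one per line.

peel off the shared t-power: sqrt(t) on [0, 1/4); 2*sqrt(t) + 1 on [1/4, 1); sqrt(t)/2 on [1, 9/4); …
remove the power substitution first: t on [0, 1/2); 2*t + 1 on [1/2, 1); t/2 on [1, 3/2); …
cuts at 1/4, 1, 9/4: linearity sums the 4 kernel integrals
over [0, 1/4), the kernel integral of t**(3/2) enters the sum
the [1/4, 1) slice contributes ∫ t*(2*sqrt(t) + 1)·t^(s-1) dt
piece [1, 9/4): integrate t**(3/2)/2 against the kernel
segment 9/4 to ∞ holds 1/sqrt(t); add its integral

F(-1/4) = -13*sqrt(2)/30 + 403*sqrt(6)/540 + 38/15
F(-1/3) = 2**(2/3)*(-405 + 629*3**(1/3) + 1170*2**(1/3))/840
F(-3/4) = -7*sqrt(2)/3 + 167*sqrt(6)/270 + 6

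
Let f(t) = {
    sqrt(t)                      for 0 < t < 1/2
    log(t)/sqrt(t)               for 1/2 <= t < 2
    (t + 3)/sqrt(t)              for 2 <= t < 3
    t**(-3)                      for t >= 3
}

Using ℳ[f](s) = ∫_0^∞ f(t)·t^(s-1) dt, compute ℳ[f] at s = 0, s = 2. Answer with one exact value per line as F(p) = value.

back out the shared t-power: 1 on [0, 1/2); log(t)/t on [1/2, 2); (t + 3)/t on [2, 3); …
back out the shared t-power: t on [0, 1/2); log(t) on [1/2, 2); t + 3 on [2, 3); …
split f at 1/2, 2, 3: ℳ[f](s) collects 4 kernel integrals
piece [0, 1/2): integrate sqrt(t) against the kernel
piece [1/2, 2): integrate log(t)/sqrt(t) against the kernel
on [2, 3): add ∫ (t + 3)/sqrt(t)·t^(s-1) dt
∫ over [3, ∞) of t**(-3)·t^(s-1) joins the sum

F(0) = sqrt(2)*(-486*log(2) + sqrt(2) + 648)/162
F(2) = sqrt(2)*(-1139 + 30*sqrt(2) + 270*log(2) + 864*sqrt(6))/180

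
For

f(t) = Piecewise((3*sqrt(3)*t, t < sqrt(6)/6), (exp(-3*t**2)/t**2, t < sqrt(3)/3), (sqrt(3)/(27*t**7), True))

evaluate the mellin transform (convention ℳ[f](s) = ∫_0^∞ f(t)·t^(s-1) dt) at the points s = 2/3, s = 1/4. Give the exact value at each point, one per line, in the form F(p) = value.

F(2/3) = 3**(2/3)*(-95*uppergamma(-2/3, 1) + 30 + 95*uppergamma(-2/3, 1/2) + 57*2**(1/6))/190
F(1/4) = 3**(7/8)*(-135*uppergamma(-7/8, 1) + 40 + 135*uppergamma(-7/8, 1/2) + 108*2**(3/8))/270

peel off the power substitution: 3*sqrt(3)*sqrt(t) on [0, 1/6); exp(-3*t)/t on [1/6, 1/3); sqrt(3)/(27*t**(7/2)) on [1/3, ∞)
undo the shared t-power: 3*sqrt(3)*t**(3/2) on [0, 1/6); exp(-3*t) on [1/6, 1/3); sqrt(3)/(27*t**(5/2)) on [1/3, ∞)
undo the common scale on t: t**(3/2) on [0, 1/2); exp(-t) on [1/2, 1); t**(-5/2) on [1, ∞)
slice at sqrt(6)/6, sqrt(3)/3, transform all 3 pieces, and sum them
on [0, sqrt(6)/6): add ∫ 3*sqrt(3)*t·t^(s-1) dt
over [sqrt(6)/6, sqrt(3)/3), the kernel integral of exp(-3*t**2)/t**2 enters the sum
segment sqrt(3)/3 to ∞ holds sqrt(3)/(27*t**7); add its integral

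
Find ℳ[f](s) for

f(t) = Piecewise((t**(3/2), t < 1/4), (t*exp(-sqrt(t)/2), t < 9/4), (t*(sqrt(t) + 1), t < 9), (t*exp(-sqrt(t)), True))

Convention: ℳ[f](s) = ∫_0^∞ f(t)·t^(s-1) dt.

peel off the shared t-power: sqrt(t) on [0, 1/4); exp(-sqrt(t)/2) on [1/4, 9/4); sqrt(t) + 1 on [9/4, 9); …
the power substitution comes off first: t on [0, 1/2); exp(-t/2) on [1/2, 3/2); t + 1 on [3/2, 3); …
linearity at 1/4, 9/4, 9 turns ℳ[f](s) into 4 summed integrals
[0, 1/4) adds the kernel integral of t**(3/2)
[1/4, 9/4) adds the kernel integral of t*exp(-sqrt(t)/2)
∫ over [9/4, 9) of t*(sqrt(t) + 1)·t^(s-1) joins the sum
[9, ∞) adds the kernel integral of t*exp(-sqrt(t))

(32*2**(4*s)*(s + 1)*(2*s + 3)*uppergamma(2*s + 2, 1/4) - 32*2**(4*s)*(s + 1)*(2*s + 3)*uppergamma(2*s + 2, 3/4) + 8*2**(2*s)*(s + 1)*(2*s + 3)*uppergamma(2*s + 2, 3) - 45*3**(2*s)*(s + 1) - 9*3**(2*s) + 288*6**(2*s)*(s + 1) + 36*6**(2*s) + s + 1)/(4*2**(2*s)*(s + 1)*(2*s + 3))
  Re(s) > -3/2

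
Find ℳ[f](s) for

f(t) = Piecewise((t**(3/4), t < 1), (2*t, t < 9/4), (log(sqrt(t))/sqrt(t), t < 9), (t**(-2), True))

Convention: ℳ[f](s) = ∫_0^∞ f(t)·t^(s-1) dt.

(324*2**(2*s)*(2*s - 4)*(2*s + 2)*(4*s**2 - 4*s + 1) - 324*2**(2*s)*(2*s - 4)*(4*s + 3)*(4*s**2 - 4*s + 1) - 216*3**(2*s)*s*(2*s - 4)*(2*s + 2)*(4*s + 3)*log(3) + 216*3**(2*s)*s*(2*s - 4)*(2*s + 2)*(4*s + 3)*log(2) - 108*3**(2*s)*(2*s - 4)*(2*s + 2)*(4*s + 3)*log(2) + 108*3**(2*s)*(2*s - 4)*(2*s + 2)*(4*s + 3) + 108*3**(2*s)*(2*s - 4)*(2*s + 2)*(4*s + 3)*log(3) + 729*3**(2*s)*(2*s - 4)*(4*s + 3)*(4*s**2 - 4*s + 1) + 108*6**(2*s)*s*(2*s - 4)*(2*s + 2)*(4*s + 3)*log(3) - 54*6**(2*s)*(2*s - 4)*(2*s + 2)*(4*s + 3)*log(3) - 54*6**(2*s)*(2*s - 4)*(2*s + 2)*(4*s + 3) - 2*6**(2*s)*(2*s + 2)*(4*s + 3)*(4*s**2 - 4*s + 1))/(81*2**(2*s)*(2*s - 4)*(2*s + 2)*(4*s + 3)*(4*s**2 - 4*s + 1))
  -3/4 < Re(s) < 2

undo the power substitution: t**(3/2) on [0, 1); 2*t**2 on [1, 3/2); log(t)/t on [3/2, 3); …
along the cuts 1, 9/4, 9, ℳ[f](s) splits into 4 integrals
over [0, 1), the kernel integral of t**(3/4) enters the sum
for t in [1, 9/4): the term is ∫ 2*t·t^(s-1)
for t in [9/4, 9): the term is ∫ log(sqrt(t))/sqrt(t)·t^(s-1)
segment [9, ∞) carries t**(-2); integrate it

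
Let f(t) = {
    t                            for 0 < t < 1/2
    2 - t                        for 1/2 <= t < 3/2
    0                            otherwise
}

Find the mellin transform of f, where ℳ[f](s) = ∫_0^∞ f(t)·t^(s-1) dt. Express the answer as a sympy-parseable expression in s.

(3**s*s + 4*3**s - 2*s - 4)/(2*2**s*s*(s + 1))
  Re(s) > -1

cuts at 1/2: linearity sums the 2 kernel integrals
for t in [0, 1/2): the term is ∫ t·t^(s-1)
[1/2, 3/2) adds the kernel integral of (2 - t)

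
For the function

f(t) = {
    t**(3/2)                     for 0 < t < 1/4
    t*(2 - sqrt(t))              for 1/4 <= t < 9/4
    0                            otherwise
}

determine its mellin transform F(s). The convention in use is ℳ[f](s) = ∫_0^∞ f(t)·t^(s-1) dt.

reversing the shared t-power: 1/sqrt(t) on [0, 1/4); (2 - sqrt(t))/t on [1/4, 9/4)
reversing the shared t-power: sqrt(t) on [0, 1/4); 2 - sqrt(t) on [1/4, 9/4)
back out the power substitution: t on [0, 1/2); 2 - t on [1/2, 3/2)
summing 2 kernel integrals split by 1/4 yields ℳ[f](s)
between 0 and 1/4 the integrand is t**(3/2)·t^(s-1)
∫ t*(2 - sqrt(t))·t^(s-1) over [1/4, 9/4)

(9*3**(2*s)*(s + 1) + 18*3**(2*s) - 2*s - 4)/(4*2**(2*s)*(s + 1)*(2*s + 3))
  Re(s) > -3/2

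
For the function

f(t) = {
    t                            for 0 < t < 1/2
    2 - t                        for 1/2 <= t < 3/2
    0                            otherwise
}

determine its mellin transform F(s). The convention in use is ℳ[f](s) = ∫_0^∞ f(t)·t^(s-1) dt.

(3**s*s + 4*3**s - 2*s - 4)/(2*2**s*s*(s + 1))
  Re(s) > -1

slice at 1/2, transform all 2 pieces, and sum them
the [0, 1/2) slice contributes ∫ t·t^(s-1) dt
[1/2, 3/2) adds the kernel integral of (2 - t)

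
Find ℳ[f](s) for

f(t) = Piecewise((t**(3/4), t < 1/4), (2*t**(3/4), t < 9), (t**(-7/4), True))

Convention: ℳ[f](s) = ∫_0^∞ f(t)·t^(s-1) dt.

2**(1/2 - 2*s)*(6**(2*s + 1/2)*(-8*s - 6)/81 + 6**(2*s + 5/2)*(108*s - 189)/81 - 4*s + 7)/((4*s - 7)*(4*s + 3))
  -3/4 < Re(s) < 7/4

peel off the power substitution: t**(3/2) on [0, 1/2); 2*t**(3/2) on [1/2, 3); t**(-7/2) on [3, ∞)
remove the shared t-power first: t on [0, 1/2); 2*t on [1/2, 3); t**(-4) on [3, ∞)
cuts at 1/4, 9: linearity sums the 3 kernel integrals
piece [0, 1/4): integrate t**(3/4) against the kernel
∫ over [1/4, 9) of 2*t**(3/4)·t^(s-1) joins the sum
on [9, ∞) integrate f = t**(-7/4) against the kernel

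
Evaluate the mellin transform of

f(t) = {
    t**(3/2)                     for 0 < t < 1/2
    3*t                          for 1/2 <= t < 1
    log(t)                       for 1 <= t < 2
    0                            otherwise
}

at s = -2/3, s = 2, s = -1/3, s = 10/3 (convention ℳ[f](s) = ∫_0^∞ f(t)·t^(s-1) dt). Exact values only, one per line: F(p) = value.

F(-2/3) = -9*2**(2/3)/2 - 9*2**(1/3)/8 - 3*2**(1/3)*log(2)/4 + 3*2**(1/6)/5 + 45/4
F(2) = sqrt(2)/56 + 1/8 + log(4)
F(-1/3) = -9*2**(2/3)/2 - 9*2**(1/3)/4 - 3*2**(2/3)*log(2)/2 + 3*2**(5/6)/14 + 27/2
F(10/3) = -18*2**(1/3)/25 - 9*2**(2/3)/416 + 3*2**(1/6)/464 + 1017/1300 + 12*2**(1/3)*log(2)/5

decompose at 1/2, 1; ℳ[f](s) sums the 3 pieces' integrals
segment [0, 1/2) carries t**(3/2); integrate it
piece [1/2, 1): integrate 3*t against the kernel
∫ log(t)·t^(s-1) over [1, 2)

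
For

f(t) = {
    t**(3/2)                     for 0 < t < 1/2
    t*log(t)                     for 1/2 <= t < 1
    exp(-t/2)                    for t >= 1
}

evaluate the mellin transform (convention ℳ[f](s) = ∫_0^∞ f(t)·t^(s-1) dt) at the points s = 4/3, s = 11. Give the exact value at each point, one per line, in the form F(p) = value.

F(4/3) = 2**(2/3)*(-612*2**(1/3) + 153 + 147*sqrt(2) + 357*log(2) + 6664*2**(2/3)*uppergamma(4/3, 1/2))/6664
F(11) = -455/65536 + sqrt(2)/102400 + log(2)/49152 + 12252937722*exp(-1/2)

the 3 pieces separated at 1/2, 1 each add one integral
over [0, 1/2), the kernel integral of t**(3/2) enters the sum
segment [1/2, 1) carries t*log(t); integrate it
segment 1 to ∞ holds exp(-t/2); add its integral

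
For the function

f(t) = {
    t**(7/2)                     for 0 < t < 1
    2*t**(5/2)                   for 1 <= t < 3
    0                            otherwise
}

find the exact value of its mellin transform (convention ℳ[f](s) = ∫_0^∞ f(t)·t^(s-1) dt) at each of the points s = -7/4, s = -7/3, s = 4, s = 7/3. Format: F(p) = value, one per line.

remove the shared t-power first: t**(3/2) on [0, 1); 2*sqrt(t) on [1, 3)
the 2 pieces separated at 1 each add one integral
piece [0, 1): integrate t**(7/2) against the kernel
segment [1, 3) carries 2*t**(5/2); integrate it

F(-7/4) = -44/21 + 8*3**(3/4)/3
F(-7/3) = -78/7 + 12*3**(1/6)
F(4) = -34/195 + 2916*sqrt(3)/13
F(7/3) = -246/1015 + 972*3**(5/6)/29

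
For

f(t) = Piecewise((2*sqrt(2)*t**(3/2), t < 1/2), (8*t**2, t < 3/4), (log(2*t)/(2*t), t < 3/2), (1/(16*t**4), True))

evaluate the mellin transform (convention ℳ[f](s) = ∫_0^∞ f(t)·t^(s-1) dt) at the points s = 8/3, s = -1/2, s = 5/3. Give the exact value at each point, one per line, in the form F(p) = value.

undo the common scale on t: t**(3/2) on [0, 1); 2*t**2 on [1, 3/2); log(t)/t on [3/2, 3); …
summing 4 kernel integrals split by 1/2, 3/4, 3/2 yields ℳ[f](s)
the [0, 1/2) slice contributes ∫ 2*sqrt(2)*t**(3/2)·t^(s-1) dt
the [1/2, 3/4) slice contributes ∫ 8*t**2·t^(s-1) dt
segment 3/4 to 3/2 holds log(2*t)/(2*t); add its integral
piece [3/2, ∞): integrate 1/(16*t**4) against the kernel

F(8/3) = -299*18**(1/3)/2400 - 9*6**(2/3)*log(3)/160 - 33*2**(1/3)/1400 + 9*6**(2/3)*log(2)/160 + 7587*6**(2/3)/44800 + 9*18**(1/3)*log(3)/40
F(-1/2) = -sqrt(2)/3 - 8*sqrt(3)*log(2)/27 - 2*sqrt(6)*log(3)/27 - 106*sqrt(6)/2187 + 8*sqrt(3)*log(3)/27 + 178*sqrt(3)/81
F(5/3) = -563*18**(1/3)/1008 - 3*6**(2/3)*log(3)/16 - 12*2**(1/3)/209 + 3*6**(2/3)*log(2)/16 + 3*18**(1/3)*log(3)/8 + 45*6**(2/3)/88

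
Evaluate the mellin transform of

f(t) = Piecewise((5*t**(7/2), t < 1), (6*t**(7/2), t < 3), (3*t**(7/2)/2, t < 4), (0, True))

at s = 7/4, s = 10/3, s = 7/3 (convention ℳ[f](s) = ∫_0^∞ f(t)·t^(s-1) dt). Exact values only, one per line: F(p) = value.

split f at 1, 3: ℳ[f](s) collects 3 kernel integrals
piece [0, 1): integrate 5*t**(7/2) against the kernel
on [1, 3) integrate f = 6*t**(7/2) against the kernel
on [3, 4): add ∫ 3*t**(7/2)/2·t^(s-1) dt

F(7/4) = -4/21 + 1458*3**(1/4)/7 + 2048*sqrt(2)/7
F(10/3) = -6/41 + 19683*3**(5/6)/41 + 73728*2**(2/3)/41
F(7/3) = -6/35 + 6561*3**(5/6)/35 + 18432*2**(2/3)/35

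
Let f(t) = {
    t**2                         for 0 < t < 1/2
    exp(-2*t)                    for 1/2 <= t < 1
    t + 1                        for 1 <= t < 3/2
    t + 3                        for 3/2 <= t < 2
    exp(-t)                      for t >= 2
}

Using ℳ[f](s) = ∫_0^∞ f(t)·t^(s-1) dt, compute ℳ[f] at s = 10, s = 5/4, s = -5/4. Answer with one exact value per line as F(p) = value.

F(10) = (2604122400*E + 1302094759*exp(2) + 7241213675520)*exp(-2)/2703360
F(5/4) = 2**(3/4)*(-2808*3**(1/4) - 1456*2**(1/4) - 585*uppergamma(5/4, 2) + 45 + 1170*2**(1/4)*uppergamma(5/4, 2) + 585*uppergamma(5/4, 1) + 7696*sqrt(2))/2340
F(-5/4) = 2**(1/4)*(-234*sqrt(2) - 180*uppergamma(-5/4, 2) + 45*2**(3/4)*uppergamma(-5/4, 2) + 180*uppergamma(-5/4, 1) + 60 + 32*3**(3/4) + 216*2**(3/4))/90

decompose at 1/2, 1, 3/2, 2; ℳ[f](s) sums the 5 pieces' integrals
for t in [0, 1/2): the term is ∫ t**2·t^(s-1)
between 1/2 and 1 the integrand is exp(-2*t)·t^(s-1)
the [1, 3/2) slice contributes ∫ (t + 1)·t^(s-1) dt
for t in [3/2, 2): the term is ∫ (t + 3)·t^(s-1)
piece [2, ∞): integrate exp(-t) against the kernel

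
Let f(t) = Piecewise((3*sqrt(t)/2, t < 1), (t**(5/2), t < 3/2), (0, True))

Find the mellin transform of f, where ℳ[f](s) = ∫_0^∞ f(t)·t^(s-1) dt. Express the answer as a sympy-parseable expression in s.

(2*(3/2)**(s + 5/2)*(2*s + 1) + 2*s + 13)/((2*s + 1)*(2*s + 5))
  Re(s) > -1/2

treat the 2 regions marked off by 1 separately and sum
segment 0 to 1 holds 3*sqrt(t)/2; add its integral
segment [1, 3/2) carries t**(5/2); integrate it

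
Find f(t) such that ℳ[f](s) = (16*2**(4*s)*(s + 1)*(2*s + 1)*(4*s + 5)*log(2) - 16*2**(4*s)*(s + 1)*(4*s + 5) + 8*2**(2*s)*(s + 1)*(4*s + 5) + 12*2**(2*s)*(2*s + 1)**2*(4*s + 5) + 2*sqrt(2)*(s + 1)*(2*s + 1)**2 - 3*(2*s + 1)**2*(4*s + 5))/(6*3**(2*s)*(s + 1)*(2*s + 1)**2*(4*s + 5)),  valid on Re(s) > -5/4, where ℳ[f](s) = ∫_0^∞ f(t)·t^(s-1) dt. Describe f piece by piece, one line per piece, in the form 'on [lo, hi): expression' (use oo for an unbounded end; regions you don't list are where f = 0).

on [0, 1/9): 3*sqrt(6)*t**(5/4)/4
on [1/9, 4/9): 9*t/2
on [4/9, 16/9): sqrt(t)*log(3*sqrt(t)/2)

undo the shared t-power: 3*sqrt(6)*t**(3/4)/4 on [0, 1/9); 9*sqrt(t)/2 on [1/9, 4/9); log(3*sqrt(t)/2) on [4/9, 16/9)
invert the power substitution to get 3*sqrt(6)*t**(3/2)/4 on [0, 1/3); 9*t/2 on [1/3, 2/3); log(3*t/2) on [2/3, 4/3)
the common scale on t comes off first: t**(3/2) on [0, 1/2); 3*t on [1/2, 1); log(t) on [1, 2)
slice at 1/9, 4/9, transform all 3 pieces, and sum them
for t in [0, 1/9): the term is ∫ 3*sqrt(6)*t**(5/4)/4·t^(s-1)
∫ over [1/9, 4/9) of 9*t/2·t^(s-1) joins the sum
piece [4/9, 16/9): integrate sqrt(t)*log(3*sqrt(t)/2) against the kernel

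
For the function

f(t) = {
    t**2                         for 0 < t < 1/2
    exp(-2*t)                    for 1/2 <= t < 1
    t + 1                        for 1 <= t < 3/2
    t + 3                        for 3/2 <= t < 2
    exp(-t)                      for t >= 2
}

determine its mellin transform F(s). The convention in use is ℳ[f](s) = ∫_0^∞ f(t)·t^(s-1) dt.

integrate the 5 segments split at 1/2, 1, 3/2, 2, then add the results
segment [0, 1/2) carries t**2; integrate it
on [1/2, 1): add ∫ exp(-2*t)·t^(s-1) dt
segment [1, 3/2) carries (t + 1); integrate it
on [3/2, 2) integrate f = (t + 3) against the kernel
on [2, ∞) integrate f = exp(-t) against the kernel

(20*2**(2*s)*s*(s + 2) + 12*2**(2*s)*(s + 2) + 4*2**s*s*(s + 1)*(s + 2)*uppergamma(s, 2) - 8*2**s*s*(s + 2) - 4*2**s*(s + 2) - 8*3**s*s*(s + 2) - 8*3**s*(s + 2) + 4*s*(s + 1)*(s + 2)*uppergamma(s, 1) - 4*s*(s + 1)*(s + 2)*uppergamma(s, 2) + s*(s + 1))/(4*2**s*s*(s + 1)*(s + 2))
  Re(s) > -2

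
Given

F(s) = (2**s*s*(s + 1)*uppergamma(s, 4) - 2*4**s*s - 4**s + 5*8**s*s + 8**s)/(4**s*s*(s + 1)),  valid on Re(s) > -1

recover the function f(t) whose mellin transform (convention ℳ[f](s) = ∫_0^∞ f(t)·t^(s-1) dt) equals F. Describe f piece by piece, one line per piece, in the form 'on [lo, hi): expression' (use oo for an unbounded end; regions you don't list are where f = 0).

on [0, 1): t
on [1, 2): 2*t + 1
on [2, oo): exp(-2*t)

integrate the 3 segments split at 1, 2, then add the results
over [0, 1), the kernel integral of t enters the sum
piece [1, 2): integrate (2*t + 1) against the kernel
segment [2, ∞) carries exp(-2*t); integrate it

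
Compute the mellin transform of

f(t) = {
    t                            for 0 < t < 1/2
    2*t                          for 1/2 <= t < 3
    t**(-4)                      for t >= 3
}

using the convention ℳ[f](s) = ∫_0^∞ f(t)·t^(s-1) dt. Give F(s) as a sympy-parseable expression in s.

(970*6**s*s - 3890*6**s - 81*s + 324)/(162*2**s*(s**2 - 3*s - 4))
  -1 < Re(s) < 4

the 3 pieces separated at 1/2, 3 each add one integral
over [0, 1/2), the kernel integral of t enters the sum
∫ over [1/2, 3) of 2*t·t^(s-1) joins the sum
between 3 and ∞ the integrand is t**(-4)·t^(s-1)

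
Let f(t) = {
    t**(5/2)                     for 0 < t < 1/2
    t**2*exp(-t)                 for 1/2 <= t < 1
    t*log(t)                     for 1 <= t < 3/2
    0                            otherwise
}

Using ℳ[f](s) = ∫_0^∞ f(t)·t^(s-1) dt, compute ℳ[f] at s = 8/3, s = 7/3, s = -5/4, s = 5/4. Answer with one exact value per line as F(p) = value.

invert the shared t-power to get t**(3/2) on [0, 1/2); t*exp(-t) on [1/2, 1); log(t) on [1, 3/2)
back out the shared t-power: sqrt(t) on [0, 1/2); exp(-t) on [1/2, 1); log(t)/t on [1, 3/2)
summing 3 kernel integrals split by 1/2, 1 yields ℳ[f](s)
segment 0 to 1/2 holds t**(5/2); add its integral
[1/2, 1) adds the kernel integral of t**2*exp(-t)
the [1, 3/2) slice contributes ∫ t*log(t)·t^(s-1) dt

F(8/3) = -uppergamma(14/3, 1) - 243*2**(1/3)*3**(2/3)/1936 + 3*2**(5/6)/992 + 9/121 + log(3**(81*2**(1/3)*3**(2/3)/176)/2**(81*2**(1/3)*3**(2/3)/176)) + uppergamma(14/3, 1/2)
F(7/3) = -uppergamma(13/3, 1) - 243*2**(2/3)*3**(1/3)/1600 + 3*2**(1/6)/464 + 9/100 + log(3**(81*2**(2/3)*3**(1/3)/160)/2**(81*2**(2/3)*3**(1/3)/160)) + uppergamma(13/3, 1/2)
F(-5/4) = -16*2**(1/4)*3**(3/4)/3 + log(2**(4*2**(1/4)*3**(3/4)/3)/3**(4*2**(1/4)*3**(3/4)/3)) - uppergamma(3/4, 1) + 2**(3/4)/5 + uppergamma(3/4, 1/2) + 16
F(5/4) = -uppergamma(13/4, 1) - 2*2**(3/4)*3**(1/4)/9 + 2**(1/4)/60 + 16/81 + log(3**(2**(3/4)*3**(1/4)/2)/2**(2**(3/4)*3**(1/4)/2)) + uppergamma(13/4, 1/2)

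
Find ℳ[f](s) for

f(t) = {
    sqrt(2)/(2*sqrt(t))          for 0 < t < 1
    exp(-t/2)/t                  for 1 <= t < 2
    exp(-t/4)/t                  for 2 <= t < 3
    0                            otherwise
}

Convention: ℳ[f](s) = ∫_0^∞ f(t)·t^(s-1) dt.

undo the shared t-power: sqrt(2)*sqrt(t)/2 on [0, 1); exp(-t/2) on [1, 2); exp(-t/4) on [2, 3)
back out the common scale on t: sqrt(t) on [0, 1/2); exp(-t) on [1/2, 1); exp(-t/2) on [1, 3/2)
decompose at 1, 2; ℳ[f](s) sums the 3 pieces' integrals
for t in [0, 1): the term is ∫ sqrt(2)/(2*sqrt(t))·t^(s-1)
∫ exp(-t/2)/t·t^(s-1) over [1, 2)
on [2, 3) integrate f = exp(-t/4)/t against the kernel

(2**(2*s)*(2*s - 1)*uppergamma(s - 1, 1/2) - 2**(2*s)*(2*s - 1)*uppergamma(s - 1, 3/4) + 2**(s + 1)*(2*s - 1)*uppergamma(s - 1, 1/2) - 2**(s + 1)*(2*s - 1)*uppergamma(s - 1, 1) + 4*sqrt(2))/(4*(2*s - 1))
  Re(s) > 1/2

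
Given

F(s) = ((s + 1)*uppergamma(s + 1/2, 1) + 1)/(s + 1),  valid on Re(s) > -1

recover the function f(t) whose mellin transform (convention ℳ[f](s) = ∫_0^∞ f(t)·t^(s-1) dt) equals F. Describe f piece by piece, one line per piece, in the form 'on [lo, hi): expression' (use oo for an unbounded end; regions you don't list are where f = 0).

remove the shared t-power first: sqrt(t) on [0, 1); exp(-t) on [1, ∞)
f breaks at 1 into 2 integrals to sum
over [0, 1), the kernel integral of t enters the sum
segment 1 to ∞ holds sqrt(t)*exp(-t); add its integral

on [0, 1): t
on [1, oo): sqrt(t)*exp(-t)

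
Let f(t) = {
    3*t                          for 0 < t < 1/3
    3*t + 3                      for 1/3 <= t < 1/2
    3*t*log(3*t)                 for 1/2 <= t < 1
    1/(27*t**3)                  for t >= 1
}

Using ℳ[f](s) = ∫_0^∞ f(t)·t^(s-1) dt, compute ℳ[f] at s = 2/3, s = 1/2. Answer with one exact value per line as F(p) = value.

strip the common scale on t: t on [0, 1); t + 3 on [1, 3/2); t*log(t) on [3/2, 3); …
breakpoints 1/3, 1/2, 1: one integral from each of the 4 segments
between 0 and 1/3 the integrand is 3*t·t^(s-1)
on [1/3, 1/2): add ∫ (3*t + 3)·t^(s-1) dt
over [1/2, 1), the kernel integral of 3*t*log(3*t) enters the sum
on [1, ∞) integrate f = 1/(27*t**3) against the kernel

F(2/3) = -3*3**(1/3)/2 - 1676/1575 - 9*2**(1/3)*log(3)/20 + 9*2**(1/3)*log(2)/20 + 9*log(3)/5 + 297*2**(1/3)/100
F(1/2) = -2*sqrt(3) - 178/135 + log(2**(sqrt(2)/2)*3**(2 - sqrt(2)/2)) + 23*sqrt(2)/6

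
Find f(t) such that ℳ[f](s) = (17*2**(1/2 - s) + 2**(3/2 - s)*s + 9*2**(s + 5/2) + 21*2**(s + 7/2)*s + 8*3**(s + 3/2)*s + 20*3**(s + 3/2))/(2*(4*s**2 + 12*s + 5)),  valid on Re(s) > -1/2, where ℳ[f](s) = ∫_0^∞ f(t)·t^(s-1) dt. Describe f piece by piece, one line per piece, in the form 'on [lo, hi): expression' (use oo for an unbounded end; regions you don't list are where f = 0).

on [0, 1/2): 2*sqrt(t)
on [1/2, 2): 6*t**(5/2)
on [2, 3): 3*sqrt(t)

breakpoints 1/2, 2: one integral from each of the 3 segments
segment 0 to 1/2 holds 2*sqrt(t); add its integral
over [1/2, 2), the kernel integral of 6*t**(5/2) enters the sum
the [2, 3) slice contributes ∫ 3*sqrt(t)·t^(s-1) dt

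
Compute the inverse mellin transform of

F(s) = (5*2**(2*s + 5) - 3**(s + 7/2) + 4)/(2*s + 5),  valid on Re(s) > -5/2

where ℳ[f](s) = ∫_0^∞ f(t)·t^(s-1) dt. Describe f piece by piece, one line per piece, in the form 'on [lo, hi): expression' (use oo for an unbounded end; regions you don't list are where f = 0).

the 3 pieces separated at 1, 3 each add one integral
segment [0, 1) carries 3*t**(5/2); integrate it
on [1, 3): add ∫ t**(5/2)·t^(s-1) dt
segment [3, 4) carries 5*t**(5/2)/2; integrate it

on [0, 1): 3*t**(5/2)
on [1, 3): t**(5/2)
on [3, 4): 5*t**(5/2)/2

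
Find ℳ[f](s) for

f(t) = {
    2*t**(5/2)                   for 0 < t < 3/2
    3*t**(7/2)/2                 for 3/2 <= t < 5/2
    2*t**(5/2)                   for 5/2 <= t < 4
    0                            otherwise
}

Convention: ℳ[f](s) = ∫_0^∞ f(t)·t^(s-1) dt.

summing 3 kernel integrals split by 3/2, 5/2 yields ℳ[f](s)
for t in [0, 3/2): the term is ∫ 2*t**(5/2)·t^(s-1)
segment 3/2 to 5/2 holds 3*t**(7/2)/2; add its integral
on [5/2, 4): add ∫ 2*t**(5/2)·t^(s-1) dt

(4096*2**(3*s)*s + 14336*2**(3*s) - 18*3**s*sqrt(6)*s + 99*3**s*sqrt(6) + 350*sqrt(10)*5**s*s + 475*sqrt(10)*5**s)/(16*2**s*(4*s**2 + 24*s + 35))
  Re(s) > -5/2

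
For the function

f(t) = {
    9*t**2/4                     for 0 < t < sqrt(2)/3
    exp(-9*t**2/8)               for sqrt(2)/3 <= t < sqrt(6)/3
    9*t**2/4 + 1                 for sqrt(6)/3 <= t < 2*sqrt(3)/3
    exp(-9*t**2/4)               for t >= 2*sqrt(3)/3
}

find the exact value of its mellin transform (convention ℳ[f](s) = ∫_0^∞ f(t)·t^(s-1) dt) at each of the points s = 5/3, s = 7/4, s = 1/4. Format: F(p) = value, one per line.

invert the common scale on t to get t**2 on [0, sqrt(2)/2); exp(-t**2/2) on [sqrt(2)/2, sqrt(6)/2); t**2 + 1 on [sqrt(6)/2, sqrt(3)); …
undo the power substitution: t on [0, 1/2); exp(-t/2) on [1/2, 3/2); t + 1 on [3/2, 3); …
f breaks at sqrt(2)/3, sqrt(6)/3, 2*sqrt(3)/3 into 4 integrals to sum
piece [0, sqrt(2)/3): integrate 9*t**2/4 against the kernel
piece [sqrt(2)/3, sqrt(6)/3): integrate exp(-9*t**2/8) against the kernel
for t in [sqrt(6)/3, 2*sqrt(3)/3): the term is ∫ (9*t**2/4 + 1)·t^(s-1)
∫ over [2*sqrt(3)/3, ∞) of exp(-9*t**2/4)·t^(s-1) joins the sum

F(5/3) = 2**(5/6)*3**(1/3)*(-111*3**(5/6) - 110*2**(2/3)*uppergamma(5/6, 3/4) + 55*2**(5/6)*uppergamma(5/6, 3) + 15 + 110*2**(2/3)*uppergamma(5/6, 1/4) + 156*6**(5/6))/990
F(7/4) = 2**(7/8)*3**(1/4)*(-204*3**(7/8) - 210*2**(3/4)*uppergamma(7/8, 3/4) + 105*2**(7/8)*uppergamma(7/8, 3) + 28 + 210*2**(3/4)*uppergamma(7/8, 1/4) + 288*6**(7/8))/1890
F(1/4) = 2**(1/8)*3**(3/4)*(-84*3**(1/8) - 9*2**(1/4)*uppergamma(1/8, 3/4) + 9*2**(1/8)*uppergamma(1/8, 3) + 4 + 9*2**(1/4)*uppergamma(1/8, 1/4) + 96*6**(1/8))/54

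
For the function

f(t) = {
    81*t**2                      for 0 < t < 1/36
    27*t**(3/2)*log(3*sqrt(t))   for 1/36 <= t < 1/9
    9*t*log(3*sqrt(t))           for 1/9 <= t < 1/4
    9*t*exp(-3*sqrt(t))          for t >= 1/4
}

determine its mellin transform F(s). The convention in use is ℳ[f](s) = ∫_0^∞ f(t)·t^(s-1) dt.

(32*2**(2*s)*(s + 1)**2*(s + 2)*(4*s + 4*(s + 1)**2 + 5)*uppergamma(2*s + 2, 3/2) - 32*2**(2*s)*(s + 1)**2*(s + 2) + 8*2**(2*s)*(s + 2)*(4*s + 4*(s + 1)**2 + 5) + 3**(2*s)*(s + 1)*(s + 2)*(-36*log(2) + 36*log(3))*(4*s + 4*(s + 1)**2 + 5) - 18*3**(2*s)*(s + 2)*(4*s + 4*(s + 1)**2 + 5) + 8*(s + 1)**3*(s + 2)*log(2) + 4*(s + 1)**2*(s + 2)*log(2) + 4*(s + 1)**2*(s + 2) + (s + 1)**2*(4*s + 4*(s + 1)**2 + 5))/(16*6**(2*s)*(s + 1)**2*(s + 2)*(4*s + 4*(s + 1)**2 + 5))
  Re(s) > -2

the power substitution comes off first: 81*t**4 on [0, 1/6); 27*t**3*log(3*t) on [1/6, 1/3); 9*t**2*log(3*t) on [1/3, 1/2); …
invert the common scale on t to get t**4 on [0, 1/2); t**3*log(t) on [1/2, 1); t**2*log(t) on [1, 3/2); …
strip the shared t-power: t**2 on [0, 1/2); t*log(t) on [1/2, 1); log(t) on [1, 3/2); …
along the cuts 1/36, 1/9, 1/4, ℳ[f](s) splits into 4 integrals
segment [0, 1/36) carries 81*t**2; integrate it
∫ over [1/36, 1/9) of 27*t**(3/2)*log(3*sqrt(t))·t^(s-1) joins the sum
on [1/9, 1/4) integrate f = 9*t*log(3*sqrt(t)) against the kernel
over [1/4, ∞), the kernel integral of 9*t*exp(-3*sqrt(t)) enters the sum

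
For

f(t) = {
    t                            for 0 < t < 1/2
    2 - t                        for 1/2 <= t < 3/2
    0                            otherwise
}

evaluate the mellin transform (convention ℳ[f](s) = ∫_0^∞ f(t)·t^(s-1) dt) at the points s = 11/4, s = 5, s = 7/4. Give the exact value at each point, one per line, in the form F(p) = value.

F(11/4) = 2**(1/4)*(-38 + 243*3**(3/4))/660
F(5) = 2173/1920
F(7/4) = 3*2**(1/4)*(-10 + 23*3**(3/4))/154

treat the 2 regions marked off by 1/2 separately and sum
on [0, 1/2): add ∫ t·t^(s-1) dt
piece [1/2, 3/2): integrate (2 - t) against the kernel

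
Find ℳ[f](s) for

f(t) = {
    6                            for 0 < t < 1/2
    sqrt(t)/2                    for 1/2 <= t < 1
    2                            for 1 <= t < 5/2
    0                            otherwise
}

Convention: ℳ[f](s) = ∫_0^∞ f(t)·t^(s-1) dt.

(-6*2**s*s - 4*2**s + 8*5**s*s + 4*5**s - sqrt(2)*s + 24*s + 12)/(2*2**s*s*(2*s + 1))
  Re(s) > 0

summing 3 kernel integrals split by 1/2, 1 yields ℳ[f](s)
for t in [0, 1/2): the term is ∫ 6·t^(s-1)
for t in [1/2, 1): the term is ∫ sqrt(t)/2·t^(s-1)
for t in [1, 5/2): the term is ∫ 2·t^(s-1)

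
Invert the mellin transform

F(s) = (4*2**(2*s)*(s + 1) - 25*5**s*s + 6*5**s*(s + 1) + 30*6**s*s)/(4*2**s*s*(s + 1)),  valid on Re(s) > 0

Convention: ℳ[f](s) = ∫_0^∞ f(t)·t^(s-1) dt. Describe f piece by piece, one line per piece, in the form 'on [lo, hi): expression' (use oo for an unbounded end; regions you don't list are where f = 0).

on [0, 2): 5/2
on [2, 5/2): 3/2
on [5/2, 3): 5*t/2

slice at 2, 5/2, transform all 3 pieces, and sum them
on [0, 2): add ∫ 5/2·t^(s-1) dt
[2, 5/2) adds the kernel integral of 3/2
segment [5/2, 3) carries 5*t/2; integrate it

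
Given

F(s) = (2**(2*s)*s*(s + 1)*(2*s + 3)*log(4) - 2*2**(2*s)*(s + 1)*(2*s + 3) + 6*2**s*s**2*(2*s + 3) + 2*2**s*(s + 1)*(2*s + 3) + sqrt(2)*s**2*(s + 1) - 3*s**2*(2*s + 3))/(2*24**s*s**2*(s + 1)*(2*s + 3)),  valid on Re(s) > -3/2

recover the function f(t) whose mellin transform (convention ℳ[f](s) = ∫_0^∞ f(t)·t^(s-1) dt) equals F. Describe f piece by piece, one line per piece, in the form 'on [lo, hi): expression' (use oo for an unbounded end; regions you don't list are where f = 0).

strip the common scale on t: 8*t**(3/2) on [0, 1/8); 12*t on [1/8, 1/4); log(4*t) on [1/4, 1/2)
reversing the common scale on t: 2*sqrt(2)*t**(3/2) on [0, 1/4); 6*t on [1/4, 1/2); log(2*t) on [1/2, 1)
reversing the common scale on t: t**(3/2) on [0, 1/2); 3*t on [1/2, 1); log(t) on [1, 2)
treat the 3 regions marked off by 1/24, 1/12 separately and sum
segment [0, 1/24) carries 24*sqrt(3)*t**(3/2); integrate it
segment 1/24 to 1/12 holds 36*t; add its integral
on [1/12, 1/6) integrate f = log(12*t) against the kernel

on [0, 1/24): 24*sqrt(3)*t**(3/2)
on [1/24, 1/12): 36*t
on [1/12, 1/6): log(12*t)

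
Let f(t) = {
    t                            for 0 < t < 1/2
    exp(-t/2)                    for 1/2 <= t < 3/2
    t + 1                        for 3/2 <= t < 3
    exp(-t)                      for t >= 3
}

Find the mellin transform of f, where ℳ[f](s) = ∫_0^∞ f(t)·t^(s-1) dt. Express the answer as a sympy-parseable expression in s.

the 4 pieces separated at 1/2, 3/2, 3 each add one integral
segment 0 to 1/2 holds t; add its integral
on [1/2, 3/2): add ∫ exp(-t/2)·t^(s-1) dt
on [3/2, 3) integrate f = (t + 1) against the kernel
the [3, ∞) slice contributes ∫ exp(-t)·t^(s-1) dt

(2*2**s*s*(s + 1)*uppergamma(s, 3) - 5*3**s*s - 2*3**s + 2*4**s*s*(s + 1)*uppergamma(s, 1/4) - 2*4**s*s*(s + 1)*uppergamma(s, 3/4) + 8*6**s*s + 2*6**s + s)/(2*2**s*s*(s + 1))
  Re(s) > -1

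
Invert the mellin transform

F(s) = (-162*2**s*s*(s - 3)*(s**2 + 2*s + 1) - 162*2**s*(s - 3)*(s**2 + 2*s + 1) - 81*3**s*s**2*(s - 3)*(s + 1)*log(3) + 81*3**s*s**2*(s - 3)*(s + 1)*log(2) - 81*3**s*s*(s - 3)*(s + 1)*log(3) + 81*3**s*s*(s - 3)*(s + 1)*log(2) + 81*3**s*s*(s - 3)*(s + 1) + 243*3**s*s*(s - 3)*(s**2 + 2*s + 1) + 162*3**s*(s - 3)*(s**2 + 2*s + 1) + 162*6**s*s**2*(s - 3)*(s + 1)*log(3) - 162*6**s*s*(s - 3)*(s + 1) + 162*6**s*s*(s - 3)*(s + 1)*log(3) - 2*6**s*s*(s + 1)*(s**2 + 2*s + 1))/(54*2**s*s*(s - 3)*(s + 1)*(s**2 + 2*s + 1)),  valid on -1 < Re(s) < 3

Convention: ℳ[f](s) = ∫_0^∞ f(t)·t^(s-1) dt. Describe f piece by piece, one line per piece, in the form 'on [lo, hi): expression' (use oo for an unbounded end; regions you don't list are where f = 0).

on [0, 1): t
on [1, 3/2): t + 3
on [3/2, 3): t*log(t)
on [3, oo): t**(-3)

breakpoints 1, 3/2, 3: one integral from each of the 4 segments
[0, 1) adds the kernel integral of t
[1, 3/2) adds the kernel integral of (t + 3)
for t in [3/2, 3): the term is ∫ t*log(t)·t^(s-1)
for t in [3, ∞): the term is ∫ t**(-3)·t^(s-1)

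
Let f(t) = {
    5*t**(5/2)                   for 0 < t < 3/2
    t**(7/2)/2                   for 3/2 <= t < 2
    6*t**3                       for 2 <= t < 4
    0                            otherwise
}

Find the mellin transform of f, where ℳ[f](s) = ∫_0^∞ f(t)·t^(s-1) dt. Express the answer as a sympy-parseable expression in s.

(-6*2**(s + 3)*(2*s + 5)*(2*s + 7) + 2**(s + 7/2)*(s + 3)*(2*s + 5) + 10*(3/2)**(s + 5/2)*(s + 3)*(2*s + 7) - (3/2)**(s + 7/2)*(s + 3)*(2*s + 5) + 6*4**(s + 3)*(2*s + 5)*(2*s + 7))/((s + 3)*(2*s + 5)*(2*s + 7))
  Re(s) > -5/2

treat the 3 regions marked off by 3/2, 2 separately and sum
∫ over [0, 3/2) of 5*t**(5/2)·t^(s-1) joins the sum
between 3/2 and 2 the integrand is t**(7/2)/2·t^(s-1)
[2, 4) adds the kernel integral of 6*t**3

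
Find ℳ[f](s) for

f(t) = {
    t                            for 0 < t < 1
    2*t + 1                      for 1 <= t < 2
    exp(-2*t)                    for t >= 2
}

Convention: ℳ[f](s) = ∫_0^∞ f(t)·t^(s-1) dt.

(2**s*s*(s + 1)*uppergamma(s, 4) - 2*4**s*s - 4**s + 5*8**s*s + 8**s)/(4**s*s*(s + 1))
  Re(s) > -1

the 3 pieces separated at 1, 2 each add one integral
between 0 and 1 the integrand is t·t^(s-1)
∫ (2*t + 1)·t^(s-1) over [1, 2)
for t in [2, ∞): the term is ∫ exp(-2*t)·t^(s-1)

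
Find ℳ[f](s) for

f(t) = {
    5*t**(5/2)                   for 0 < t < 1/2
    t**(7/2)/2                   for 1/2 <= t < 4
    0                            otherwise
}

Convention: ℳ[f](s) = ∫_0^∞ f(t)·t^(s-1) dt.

slice at 1/2, transform all 2 pieces, and sum them
over [0, 1/2), the kernel integral of 5*t**(5/2) enters the sum
on [1/2, 4): add ∫ t**(7/2)/2·t^(s-1) dt

(4096*2**(3*s)*s + 10240*2**(3*s) + 38*sqrt(2)*s + 135*sqrt(2))/(16*2**s*(4*s**2 + 24*s + 35))
  Re(s) > -5/2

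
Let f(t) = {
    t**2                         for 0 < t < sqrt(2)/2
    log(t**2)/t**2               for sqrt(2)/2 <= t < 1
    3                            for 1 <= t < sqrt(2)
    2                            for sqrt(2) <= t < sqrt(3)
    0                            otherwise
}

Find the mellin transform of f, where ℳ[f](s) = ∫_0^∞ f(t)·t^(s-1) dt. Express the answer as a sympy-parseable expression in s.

(sqrt(2)/2)**s*(-4*2**(s/2)*s*(s + 2) - 6*2**(s/2)*(s + 2)*(s**2 - 4*s + 4) + 2*2**s*(s + 2)*(s**2 - 4*s + 4) + 4*6**(s/2)*(s + 2)*(s**2 - 4*s + 4) + 4*s**2*(s + 2)*log(2) - 8*s*(s + 2)*log(2) + 8*s*(s + 2) + s*(s**2 - 4*s + 4))/(2*s*(s + 2)*(s**2 - 4*s + 4))
  Re(s) > -2

remove the power substitution first: t on [0, 1/2); log(t)/t on [1/2, 1); 3 on [1, 2); …
linearity at sqrt(2)/2, 1, sqrt(2) turns ℳ[f](s) into 4 summed integrals
for t in [0, sqrt(2)/2): the term is ∫ t**2·t^(s-1)
[sqrt(2)/2, 1) adds the kernel integral of log(t**2)/t**2
segment 1 to sqrt(2) holds 3; add its integral
over [sqrt(2), sqrt(3)), the kernel integral of 2 enters the sum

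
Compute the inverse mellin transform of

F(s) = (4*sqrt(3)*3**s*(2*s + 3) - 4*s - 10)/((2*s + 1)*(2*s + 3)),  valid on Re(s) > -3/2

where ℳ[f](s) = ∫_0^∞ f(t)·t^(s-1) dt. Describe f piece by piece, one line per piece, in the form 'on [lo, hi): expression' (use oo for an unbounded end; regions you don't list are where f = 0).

on [0, 1): t**(3/2)
on [1, 3): 2*sqrt(t)

integrate the 2 segments split at 1, then add the results
∫ over [0, 1) of t**(3/2)·t^(s-1) joins the sum
[1, 3) adds the kernel integral of 2*sqrt(t)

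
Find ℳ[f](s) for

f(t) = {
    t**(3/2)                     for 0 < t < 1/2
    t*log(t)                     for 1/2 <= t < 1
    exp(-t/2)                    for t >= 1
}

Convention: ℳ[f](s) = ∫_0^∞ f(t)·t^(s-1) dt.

(2*2**(2*s)*(2*s + 3)*(s**2 + 2*s + 1)*uppergamma(s, 1/2) - 2*2**s*(2*s + 3) + s*(2*s + 3)*log(2) + 2*s + (2*s + 3)*log(2) + sqrt(2)*(s**2 + 2*s + 1) + 3)/(2*2**s*(2*s + 3)*(s**2 + 2*s + 1))
  Re(s) > -3/2

summing 3 kernel integrals split by 1/2, 1 yields ℳ[f](s)
on [0, 1/2): add ∫ t**(3/2)·t^(s-1) dt
on [1/2, 1) integrate f = t*log(t) against the kernel
the [1, ∞) slice contributes ∫ exp(-t/2)·t^(s-1) dt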